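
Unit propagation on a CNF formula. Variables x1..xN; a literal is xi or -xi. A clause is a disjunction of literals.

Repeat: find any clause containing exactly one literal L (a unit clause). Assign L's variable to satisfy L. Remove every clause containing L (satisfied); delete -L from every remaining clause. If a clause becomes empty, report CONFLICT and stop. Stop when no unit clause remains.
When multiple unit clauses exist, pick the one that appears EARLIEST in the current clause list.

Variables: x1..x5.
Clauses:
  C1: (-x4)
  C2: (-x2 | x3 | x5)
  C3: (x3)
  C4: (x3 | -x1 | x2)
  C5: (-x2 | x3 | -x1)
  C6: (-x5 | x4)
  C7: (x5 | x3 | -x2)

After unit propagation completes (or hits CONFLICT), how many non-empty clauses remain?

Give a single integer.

Answer: 0

Derivation:
unit clause [-4] forces x4=F; simplify:
  drop 4 from [-5, 4] -> [-5]
  satisfied 1 clause(s); 6 remain; assigned so far: [4]
unit clause [3] forces x3=T; simplify:
  satisfied 5 clause(s); 1 remain; assigned so far: [3, 4]
unit clause [-5] forces x5=F; simplify:
  satisfied 1 clause(s); 0 remain; assigned so far: [3, 4, 5]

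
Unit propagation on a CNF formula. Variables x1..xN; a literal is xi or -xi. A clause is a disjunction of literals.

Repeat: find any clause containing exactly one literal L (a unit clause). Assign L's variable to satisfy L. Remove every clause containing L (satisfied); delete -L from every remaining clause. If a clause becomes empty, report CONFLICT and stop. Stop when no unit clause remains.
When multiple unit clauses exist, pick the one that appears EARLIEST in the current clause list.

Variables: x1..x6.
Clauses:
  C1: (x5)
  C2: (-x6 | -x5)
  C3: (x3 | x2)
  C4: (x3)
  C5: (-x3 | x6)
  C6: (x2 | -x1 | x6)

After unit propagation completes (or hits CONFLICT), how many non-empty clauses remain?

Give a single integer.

unit clause [5] forces x5=T; simplify:
  drop -5 from [-6, -5] -> [-6]
  satisfied 1 clause(s); 5 remain; assigned so far: [5]
unit clause [-6] forces x6=F; simplify:
  drop 6 from [-3, 6] -> [-3]
  drop 6 from [2, -1, 6] -> [2, -1]
  satisfied 1 clause(s); 4 remain; assigned so far: [5, 6]
unit clause [3] forces x3=T; simplify:
  drop -3 from [-3] -> [] (empty!)
  satisfied 2 clause(s); 2 remain; assigned so far: [3, 5, 6]
CONFLICT (empty clause)

Answer: 1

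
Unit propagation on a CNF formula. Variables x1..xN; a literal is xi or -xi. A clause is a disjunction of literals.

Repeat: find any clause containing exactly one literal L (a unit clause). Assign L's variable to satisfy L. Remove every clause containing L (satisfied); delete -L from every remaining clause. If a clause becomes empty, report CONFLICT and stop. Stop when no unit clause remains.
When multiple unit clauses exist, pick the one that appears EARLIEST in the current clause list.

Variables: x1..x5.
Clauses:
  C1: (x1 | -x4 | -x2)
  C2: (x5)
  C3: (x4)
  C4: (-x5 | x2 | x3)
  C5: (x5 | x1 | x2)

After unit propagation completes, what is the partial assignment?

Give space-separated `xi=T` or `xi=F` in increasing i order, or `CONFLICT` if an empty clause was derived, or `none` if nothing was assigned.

Answer: x4=T x5=T

Derivation:
unit clause [5] forces x5=T; simplify:
  drop -5 from [-5, 2, 3] -> [2, 3]
  satisfied 2 clause(s); 3 remain; assigned so far: [5]
unit clause [4] forces x4=T; simplify:
  drop -4 from [1, -4, -2] -> [1, -2]
  satisfied 1 clause(s); 2 remain; assigned so far: [4, 5]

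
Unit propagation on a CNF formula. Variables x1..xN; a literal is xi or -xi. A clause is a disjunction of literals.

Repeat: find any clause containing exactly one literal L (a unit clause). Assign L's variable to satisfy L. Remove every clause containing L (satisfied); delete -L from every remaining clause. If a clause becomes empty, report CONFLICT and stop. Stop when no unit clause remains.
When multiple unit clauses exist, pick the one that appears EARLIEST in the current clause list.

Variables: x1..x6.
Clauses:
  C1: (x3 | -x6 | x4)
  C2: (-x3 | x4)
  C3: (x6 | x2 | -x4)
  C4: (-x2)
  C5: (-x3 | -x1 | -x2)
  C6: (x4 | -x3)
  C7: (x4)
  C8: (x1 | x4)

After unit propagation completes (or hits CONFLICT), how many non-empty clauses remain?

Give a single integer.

unit clause [-2] forces x2=F; simplify:
  drop 2 from [6, 2, -4] -> [6, -4]
  satisfied 2 clause(s); 6 remain; assigned so far: [2]
unit clause [4] forces x4=T; simplify:
  drop -4 from [6, -4] -> [6]
  satisfied 5 clause(s); 1 remain; assigned so far: [2, 4]
unit clause [6] forces x6=T; simplify:
  satisfied 1 clause(s); 0 remain; assigned so far: [2, 4, 6]

Answer: 0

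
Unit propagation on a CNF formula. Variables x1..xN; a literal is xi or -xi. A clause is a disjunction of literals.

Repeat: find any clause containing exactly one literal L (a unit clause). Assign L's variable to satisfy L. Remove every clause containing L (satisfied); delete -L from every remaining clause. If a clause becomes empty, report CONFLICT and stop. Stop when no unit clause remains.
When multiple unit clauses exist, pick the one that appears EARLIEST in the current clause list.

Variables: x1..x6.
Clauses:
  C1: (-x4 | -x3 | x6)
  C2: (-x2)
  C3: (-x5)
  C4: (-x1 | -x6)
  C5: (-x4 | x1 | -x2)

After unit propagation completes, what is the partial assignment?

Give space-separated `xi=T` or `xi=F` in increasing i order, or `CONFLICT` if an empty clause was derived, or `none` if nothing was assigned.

unit clause [-2] forces x2=F; simplify:
  satisfied 2 clause(s); 3 remain; assigned so far: [2]
unit clause [-5] forces x5=F; simplify:
  satisfied 1 clause(s); 2 remain; assigned so far: [2, 5]

Answer: x2=F x5=F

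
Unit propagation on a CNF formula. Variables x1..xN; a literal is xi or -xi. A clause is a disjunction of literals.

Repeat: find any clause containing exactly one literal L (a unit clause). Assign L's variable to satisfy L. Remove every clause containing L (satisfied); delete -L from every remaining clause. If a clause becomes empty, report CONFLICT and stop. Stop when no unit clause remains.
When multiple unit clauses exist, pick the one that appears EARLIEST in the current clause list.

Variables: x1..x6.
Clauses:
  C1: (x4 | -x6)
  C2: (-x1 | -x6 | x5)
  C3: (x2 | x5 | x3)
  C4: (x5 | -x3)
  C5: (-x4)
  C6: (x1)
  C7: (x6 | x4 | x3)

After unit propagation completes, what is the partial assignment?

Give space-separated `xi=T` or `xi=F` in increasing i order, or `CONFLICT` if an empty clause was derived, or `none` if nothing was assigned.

unit clause [-4] forces x4=F; simplify:
  drop 4 from [4, -6] -> [-6]
  drop 4 from [6, 4, 3] -> [6, 3]
  satisfied 1 clause(s); 6 remain; assigned so far: [4]
unit clause [-6] forces x6=F; simplify:
  drop 6 from [6, 3] -> [3]
  satisfied 2 clause(s); 4 remain; assigned so far: [4, 6]
unit clause [1] forces x1=T; simplify:
  satisfied 1 clause(s); 3 remain; assigned so far: [1, 4, 6]
unit clause [3] forces x3=T; simplify:
  drop -3 from [5, -3] -> [5]
  satisfied 2 clause(s); 1 remain; assigned so far: [1, 3, 4, 6]
unit clause [5] forces x5=T; simplify:
  satisfied 1 clause(s); 0 remain; assigned so far: [1, 3, 4, 5, 6]

Answer: x1=T x3=T x4=F x5=T x6=F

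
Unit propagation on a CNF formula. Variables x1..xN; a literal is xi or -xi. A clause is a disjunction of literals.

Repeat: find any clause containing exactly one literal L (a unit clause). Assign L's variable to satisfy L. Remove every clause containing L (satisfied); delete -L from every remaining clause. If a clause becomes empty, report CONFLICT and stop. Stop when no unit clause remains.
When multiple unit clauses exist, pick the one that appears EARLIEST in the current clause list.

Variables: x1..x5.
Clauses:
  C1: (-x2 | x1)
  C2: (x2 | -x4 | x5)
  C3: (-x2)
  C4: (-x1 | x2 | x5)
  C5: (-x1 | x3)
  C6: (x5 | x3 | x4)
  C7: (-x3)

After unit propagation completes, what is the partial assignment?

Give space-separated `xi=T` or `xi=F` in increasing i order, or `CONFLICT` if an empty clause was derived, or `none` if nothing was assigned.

Answer: x1=F x2=F x3=F

Derivation:
unit clause [-2] forces x2=F; simplify:
  drop 2 from [2, -4, 5] -> [-4, 5]
  drop 2 from [-1, 2, 5] -> [-1, 5]
  satisfied 2 clause(s); 5 remain; assigned so far: [2]
unit clause [-3] forces x3=F; simplify:
  drop 3 from [-1, 3] -> [-1]
  drop 3 from [5, 3, 4] -> [5, 4]
  satisfied 1 clause(s); 4 remain; assigned so far: [2, 3]
unit clause [-1] forces x1=F; simplify:
  satisfied 2 clause(s); 2 remain; assigned so far: [1, 2, 3]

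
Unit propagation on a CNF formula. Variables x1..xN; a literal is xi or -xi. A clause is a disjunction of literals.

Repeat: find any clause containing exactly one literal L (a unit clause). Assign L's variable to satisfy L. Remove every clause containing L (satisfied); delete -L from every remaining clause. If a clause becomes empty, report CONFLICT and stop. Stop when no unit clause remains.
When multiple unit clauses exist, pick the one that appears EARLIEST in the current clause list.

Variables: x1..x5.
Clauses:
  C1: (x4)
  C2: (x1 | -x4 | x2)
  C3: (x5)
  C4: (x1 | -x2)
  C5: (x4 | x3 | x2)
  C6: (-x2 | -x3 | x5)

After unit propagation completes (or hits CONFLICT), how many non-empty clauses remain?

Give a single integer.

unit clause [4] forces x4=T; simplify:
  drop -4 from [1, -4, 2] -> [1, 2]
  satisfied 2 clause(s); 4 remain; assigned so far: [4]
unit clause [5] forces x5=T; simplify:
  satisfied 2 clause(s); 2 remain; assigned so far: [4, 5]

Answer: 2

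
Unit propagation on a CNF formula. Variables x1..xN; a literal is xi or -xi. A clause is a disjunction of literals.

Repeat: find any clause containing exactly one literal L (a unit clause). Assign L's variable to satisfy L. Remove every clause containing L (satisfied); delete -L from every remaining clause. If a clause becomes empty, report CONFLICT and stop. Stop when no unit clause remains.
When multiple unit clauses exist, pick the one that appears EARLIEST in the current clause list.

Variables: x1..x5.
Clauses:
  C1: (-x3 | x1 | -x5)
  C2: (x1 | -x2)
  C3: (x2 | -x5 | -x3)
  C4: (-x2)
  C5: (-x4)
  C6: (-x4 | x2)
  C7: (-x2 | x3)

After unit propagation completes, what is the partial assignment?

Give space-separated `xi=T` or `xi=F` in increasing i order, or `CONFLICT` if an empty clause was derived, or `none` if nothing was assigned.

unit clause [-2] forces x2=F; simplify:
  drop 2 from [2, -5, -3] -> [-5, -3]
  drop 2 from [-4, 2] -> [-4]
  satisfied 3 clause(s); 4 remain; assigned so far: [2]
unit clause [-4] forces x4=F; simplify:
  satisfied 2 clause(s); 2 remain; assigned so far: [2, 4]

Answer: x2=F x4=F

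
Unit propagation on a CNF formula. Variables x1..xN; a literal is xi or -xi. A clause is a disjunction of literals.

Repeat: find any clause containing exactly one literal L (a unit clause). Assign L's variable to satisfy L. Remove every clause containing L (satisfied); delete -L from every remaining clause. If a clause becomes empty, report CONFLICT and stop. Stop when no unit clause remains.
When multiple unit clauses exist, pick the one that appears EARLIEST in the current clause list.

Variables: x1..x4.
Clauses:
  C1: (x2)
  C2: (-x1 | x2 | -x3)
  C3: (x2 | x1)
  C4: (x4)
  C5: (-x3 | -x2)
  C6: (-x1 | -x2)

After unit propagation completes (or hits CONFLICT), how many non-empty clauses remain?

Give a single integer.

Answer: 0

Derivation:
unit clause [2] forces x2=T; simplify:
  drop -2 from [-3, -2] -> [-3]
  drop -2 from [-1, -2] -> [-1]
  satisfied 3 clause(s); 3 remain; assigned so far: [2]
unit clause [4] forces x4=T; simplify:
  satisfied 1 clause(s); 2 remain; assigned so far: [2, 4]
unit clause [-3] forces x3=F; simplify:
  satisfied 1 clause(s); 1 remain; assigned so far: [2, 3, 4]
unit clause [-1] forces x1=F; simplify:
  satisfied 1 clause(s); 0 remain; assigned so far: [1, 2, 3, 4]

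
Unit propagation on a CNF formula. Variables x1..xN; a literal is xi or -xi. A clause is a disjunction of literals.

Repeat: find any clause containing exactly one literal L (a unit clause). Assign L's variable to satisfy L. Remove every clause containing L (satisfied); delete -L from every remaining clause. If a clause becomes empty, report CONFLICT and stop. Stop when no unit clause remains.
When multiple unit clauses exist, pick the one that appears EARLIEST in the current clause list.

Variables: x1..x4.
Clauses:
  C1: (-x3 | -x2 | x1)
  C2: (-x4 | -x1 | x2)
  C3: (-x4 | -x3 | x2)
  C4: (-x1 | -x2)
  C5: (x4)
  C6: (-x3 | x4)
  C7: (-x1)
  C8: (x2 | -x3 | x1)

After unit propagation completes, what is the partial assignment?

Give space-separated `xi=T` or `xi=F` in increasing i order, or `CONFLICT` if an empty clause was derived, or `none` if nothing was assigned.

unit clause [4] forces x4=T; simplify:
  drop -4 from [-4, -1, 2] -> [-1, 2]
  drop -4 from [-4, -3, 2] -> [-3, 2]
  satisfied 2 clause(s); 6 remain; assigned so far: [4]
unit clause [-1] forces x1=F; simplify:
  drop 1 from [-3, -2, 1] -> [-3, -2]
  drop 1 from [2, -3, 1] -> [2, -3]
  satisfied 3 clause(s); 3 remain; assigned so far: [1, 4]

Answer: x1=F x4=T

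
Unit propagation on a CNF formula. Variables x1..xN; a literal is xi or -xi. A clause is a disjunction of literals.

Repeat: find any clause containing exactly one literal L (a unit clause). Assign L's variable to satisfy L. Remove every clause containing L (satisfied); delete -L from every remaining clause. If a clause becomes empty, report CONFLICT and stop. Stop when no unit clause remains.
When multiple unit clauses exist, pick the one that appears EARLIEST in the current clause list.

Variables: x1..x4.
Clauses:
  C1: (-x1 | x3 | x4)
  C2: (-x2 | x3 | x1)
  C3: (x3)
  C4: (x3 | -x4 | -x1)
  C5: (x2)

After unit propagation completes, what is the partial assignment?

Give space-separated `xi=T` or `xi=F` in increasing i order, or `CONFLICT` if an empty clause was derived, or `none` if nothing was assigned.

Answer: x2=T x3=T

Derivation:
unit clause [3] forces x3=T; simplify:
  satisfied 4 clause(s); 1 remain; assigned so far: [3]
unit clause [2] forces x2=T; simplify:
  satisfied 1 clause(s); 0 remain; assigned so far: [2, 3]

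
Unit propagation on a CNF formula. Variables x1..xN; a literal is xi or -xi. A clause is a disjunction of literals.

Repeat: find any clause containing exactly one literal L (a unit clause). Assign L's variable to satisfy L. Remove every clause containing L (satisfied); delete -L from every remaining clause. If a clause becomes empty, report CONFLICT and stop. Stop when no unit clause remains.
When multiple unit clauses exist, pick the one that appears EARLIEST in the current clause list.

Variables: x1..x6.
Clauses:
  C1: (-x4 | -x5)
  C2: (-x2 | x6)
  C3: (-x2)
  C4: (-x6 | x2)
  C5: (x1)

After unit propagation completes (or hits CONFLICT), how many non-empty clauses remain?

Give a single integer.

unit clause [-2] forces x2=F; simplify:
  drop 2 from [-6, 2] -> [-6]
  satisfied 2 clause(s); 3 remain; assigned so far: [2]
unit clause [-6] forces x6=F; simplify:
  satisfied 1 clause(s); 2 remain; assigned so far: [2, 6]
unit clause [1] forces x1=T; simplify:
  satisfied 1 clause(s); 1 remain; assigned so far: [1, 2, 6]

Answer: 1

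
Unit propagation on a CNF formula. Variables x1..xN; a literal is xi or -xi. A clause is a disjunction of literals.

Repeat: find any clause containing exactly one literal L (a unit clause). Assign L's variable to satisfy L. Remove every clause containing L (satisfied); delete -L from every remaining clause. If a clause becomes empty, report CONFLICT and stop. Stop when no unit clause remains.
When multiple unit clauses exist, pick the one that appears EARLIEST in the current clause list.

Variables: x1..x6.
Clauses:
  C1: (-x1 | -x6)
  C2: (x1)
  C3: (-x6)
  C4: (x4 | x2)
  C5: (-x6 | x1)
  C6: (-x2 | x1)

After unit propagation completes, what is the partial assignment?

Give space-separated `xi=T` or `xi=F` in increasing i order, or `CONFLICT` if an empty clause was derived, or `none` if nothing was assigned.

Answer: x1=T x6=F

Derivation:
unit clause [1] forces x1=T; simplify:
  drop -1 from [-1, -6] -> [-6]
  satisfied 3 clause(s); 3 remain; assigned so far: [1]
unit clause [-6] forces x6=F; simplify:
  satisfied 2 clause(s); 1 remain; assigned so far: [1, 6]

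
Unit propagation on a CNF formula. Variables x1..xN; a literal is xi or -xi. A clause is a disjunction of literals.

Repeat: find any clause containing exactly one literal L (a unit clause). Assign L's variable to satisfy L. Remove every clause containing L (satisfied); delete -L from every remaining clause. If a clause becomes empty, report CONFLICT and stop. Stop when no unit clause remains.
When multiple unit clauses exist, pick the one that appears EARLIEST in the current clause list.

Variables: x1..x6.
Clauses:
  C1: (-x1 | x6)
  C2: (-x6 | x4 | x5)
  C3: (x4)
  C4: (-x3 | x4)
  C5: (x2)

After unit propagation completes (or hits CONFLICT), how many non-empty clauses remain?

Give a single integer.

unit clause [4] forces x4=T; simplify:
  satisfied 3 clause(s); 2 remain; assigned so far: [4]
unit clause [2] forces x2=T; simplify:
  satisfied 1 clause(s); 1 remain; assigned so far: [2, 4]

Answer: 1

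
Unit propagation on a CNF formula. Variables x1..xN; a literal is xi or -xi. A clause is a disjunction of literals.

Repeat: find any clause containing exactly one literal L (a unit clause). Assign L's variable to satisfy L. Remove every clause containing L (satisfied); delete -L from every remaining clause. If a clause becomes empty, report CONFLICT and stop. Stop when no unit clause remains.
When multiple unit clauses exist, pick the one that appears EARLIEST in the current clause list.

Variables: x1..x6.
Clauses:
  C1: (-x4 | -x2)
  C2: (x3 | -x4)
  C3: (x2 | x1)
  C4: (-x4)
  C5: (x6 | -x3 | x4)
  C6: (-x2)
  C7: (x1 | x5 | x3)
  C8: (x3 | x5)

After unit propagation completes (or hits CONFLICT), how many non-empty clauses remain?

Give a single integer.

Answer: 2

Derivation:
unit clause [-4] forces x4=F; simplify:
  drop 4 from [6, -3, 4] -> [6, -3]
  satisfied 3 clause(s); 5 remain; assigned so far: [4]
unit clause [-2] forces x2=F; simplify:
  drop 2 from [2, 1] -> [1]
  satisfied 1 clause(s); 4 remain; assigned so far: [2, 4]
unit clause [1] forces x1=T; simplify:
  satisfied 2 clause(s); 2 remain; assigned so far: [1, 2, 4]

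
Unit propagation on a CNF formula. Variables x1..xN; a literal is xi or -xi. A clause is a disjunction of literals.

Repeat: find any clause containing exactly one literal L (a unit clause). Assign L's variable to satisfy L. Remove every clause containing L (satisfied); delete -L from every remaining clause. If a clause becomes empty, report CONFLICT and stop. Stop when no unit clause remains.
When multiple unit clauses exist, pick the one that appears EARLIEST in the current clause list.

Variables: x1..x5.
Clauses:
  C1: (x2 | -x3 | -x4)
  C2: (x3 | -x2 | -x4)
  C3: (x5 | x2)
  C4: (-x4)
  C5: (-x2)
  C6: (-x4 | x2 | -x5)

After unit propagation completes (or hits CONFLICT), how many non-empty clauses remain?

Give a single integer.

Answer: 0

Derivation:
unit clause [-4] forces x4=F; simplify:
  satisfied 4 clause(s); 2 remain; assigned so far: [4]
unit clause [-2] forces x2=F; simplify:
  drop 2 from [5, 2] -> [5]
  satisfied 1 clause(s); 1 remain; assigned so far: [2, 4]
unit clause [5] forces x5=T; simplify:
  satisfied 1 clause(s); 0 remain; assigned so far: [2, 4, 5]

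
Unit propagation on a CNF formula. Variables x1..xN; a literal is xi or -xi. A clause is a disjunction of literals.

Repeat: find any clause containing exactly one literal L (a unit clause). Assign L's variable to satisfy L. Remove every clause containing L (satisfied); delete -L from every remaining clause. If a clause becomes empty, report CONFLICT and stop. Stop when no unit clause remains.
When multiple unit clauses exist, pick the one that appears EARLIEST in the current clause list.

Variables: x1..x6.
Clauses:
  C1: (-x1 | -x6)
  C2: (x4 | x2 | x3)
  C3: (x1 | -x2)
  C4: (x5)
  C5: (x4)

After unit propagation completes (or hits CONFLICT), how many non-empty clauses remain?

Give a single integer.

Answer: 2

Derivation:
unit clause [5] forces x5=T; simplify:
  satisfied 1 clause(s); 4 remain; assigned so far: [5]
unit clause [4] forces x4=T; simplify:
  satisfied 2 clause(s); 2 remain; assigned so far: [4, 5]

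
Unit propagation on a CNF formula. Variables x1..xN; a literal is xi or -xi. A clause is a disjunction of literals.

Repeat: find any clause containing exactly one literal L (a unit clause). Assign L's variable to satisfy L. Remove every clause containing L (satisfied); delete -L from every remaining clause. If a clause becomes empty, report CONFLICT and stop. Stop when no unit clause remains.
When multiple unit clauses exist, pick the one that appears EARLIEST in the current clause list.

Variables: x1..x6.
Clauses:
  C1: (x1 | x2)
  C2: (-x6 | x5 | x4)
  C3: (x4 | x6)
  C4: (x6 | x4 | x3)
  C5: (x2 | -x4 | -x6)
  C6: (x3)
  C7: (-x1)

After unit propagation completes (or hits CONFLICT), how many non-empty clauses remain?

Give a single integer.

Answer: 2

Derivation:
unit clause [3] forces x3=T; simplify:
  satisfied 2 clause(s); 5 remain; assigned so far: [3]
unit clause [-1] forces x1=F; simplify:
  drop 1 from [1, 2] -> [2]
  satisfied 1 clause(s); 4 remain; assigned so far: [1, 3]
unit clause [2] forces x2=T; simplify:
  satisfied 2 clause(s); 2 remain; assigned so far: [1, 2, 3]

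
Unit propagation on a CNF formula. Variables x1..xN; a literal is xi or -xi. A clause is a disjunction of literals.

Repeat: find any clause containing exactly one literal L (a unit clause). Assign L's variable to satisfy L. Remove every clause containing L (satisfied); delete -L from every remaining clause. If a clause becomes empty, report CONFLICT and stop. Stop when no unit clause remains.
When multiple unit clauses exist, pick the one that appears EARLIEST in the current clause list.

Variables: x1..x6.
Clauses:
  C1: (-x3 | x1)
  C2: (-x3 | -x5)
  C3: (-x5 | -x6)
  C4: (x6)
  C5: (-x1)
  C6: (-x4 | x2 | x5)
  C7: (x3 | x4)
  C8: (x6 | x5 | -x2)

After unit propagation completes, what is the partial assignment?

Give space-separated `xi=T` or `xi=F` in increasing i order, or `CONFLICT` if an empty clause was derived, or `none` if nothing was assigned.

unit clause [6] forces x6=T; simplify:
  drop -6 from [-5, -6] -> [-5]
  satisfied 2 clause(s); 6 remain; assigned so far: [6]
unit clause [-5] forces x5=F; simplify:
  drop 5 from [-4, 2, 5] -> [-4, 2]
  satisfied 2 clause(s); 4 remain; assigned so far: [5, 6]
unit clause [-1] forces x1=F; simplify:
  drop 1 from [-3, 1] -> [-3]
  satisfied 1 clause(s); 3 remain; assigned so far: [1, 5, 6]
unit clause [-3] forces x3=F; simplify:
  drop 3 from [3, 4] -> [4]
  satisfied 1 clause(s); 2 remain; assigned so far: [1, 3, 5, 6]
unit clause [4] forces x4=T; simplify:
  drop -4 from [-4, 2] -> [2]
  satisfied 1 clause(s); 1 remain; assigned so far: [1, 3, 4, 5, 6]
unit clause [2] forces x2=T; simplify:
  satisfied 1 clause(s); 0 remain; assigned so far: [1, 2, 3, 4, 5, 6]

Answer: x1=F x2=T x3=F x4=T x5=F x6=T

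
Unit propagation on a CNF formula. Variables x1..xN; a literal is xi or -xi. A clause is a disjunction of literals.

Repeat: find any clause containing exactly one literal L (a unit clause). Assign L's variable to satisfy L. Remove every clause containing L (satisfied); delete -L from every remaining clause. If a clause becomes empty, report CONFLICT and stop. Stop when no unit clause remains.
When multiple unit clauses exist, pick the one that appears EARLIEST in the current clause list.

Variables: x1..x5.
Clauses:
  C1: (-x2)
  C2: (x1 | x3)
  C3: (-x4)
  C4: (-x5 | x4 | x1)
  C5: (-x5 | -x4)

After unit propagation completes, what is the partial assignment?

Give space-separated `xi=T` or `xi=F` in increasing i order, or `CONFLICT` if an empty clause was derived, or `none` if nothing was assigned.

Answer: x2=F x4=F

Derivation:
unit clause [-2] forces x2=F; simplify:
  satisfied 1 clause(s); 4 remain; assigned so far: [2]
unit clause [-4] forces x4=F; simplify:
  drop 4 from [-5, 4, 1] -> [-5, 1]
  satisfied 2 clause(s); 2 remain; assigned so far: [2, 4]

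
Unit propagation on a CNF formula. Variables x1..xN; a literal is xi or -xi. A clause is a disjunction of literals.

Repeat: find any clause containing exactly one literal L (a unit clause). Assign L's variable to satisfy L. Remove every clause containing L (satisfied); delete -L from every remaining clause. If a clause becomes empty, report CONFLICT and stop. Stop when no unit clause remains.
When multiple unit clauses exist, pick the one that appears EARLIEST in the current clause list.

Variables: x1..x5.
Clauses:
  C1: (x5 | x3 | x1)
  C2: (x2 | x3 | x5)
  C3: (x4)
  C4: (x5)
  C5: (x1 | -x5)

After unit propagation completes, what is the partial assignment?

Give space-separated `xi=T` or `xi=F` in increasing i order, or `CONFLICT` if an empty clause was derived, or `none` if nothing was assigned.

Answer: x1=T x4=T x5=T

Derivation:
unit clause [4] forces x4=T; simplify:
  satisfied 1 clause(s); 4 remain; assigned so far: [4]
unit clause [5] forces x5=T; simplify:
  drop -5 from [1, -5] -> [1]
  satisfied 3 clause(s); 1 remain; assigned so far: [4, 5]
unit clause [1] forces x1=T; simplify:
  satisfied 1 clause(s); 0 remain; assigned so far: [1, 4, 5]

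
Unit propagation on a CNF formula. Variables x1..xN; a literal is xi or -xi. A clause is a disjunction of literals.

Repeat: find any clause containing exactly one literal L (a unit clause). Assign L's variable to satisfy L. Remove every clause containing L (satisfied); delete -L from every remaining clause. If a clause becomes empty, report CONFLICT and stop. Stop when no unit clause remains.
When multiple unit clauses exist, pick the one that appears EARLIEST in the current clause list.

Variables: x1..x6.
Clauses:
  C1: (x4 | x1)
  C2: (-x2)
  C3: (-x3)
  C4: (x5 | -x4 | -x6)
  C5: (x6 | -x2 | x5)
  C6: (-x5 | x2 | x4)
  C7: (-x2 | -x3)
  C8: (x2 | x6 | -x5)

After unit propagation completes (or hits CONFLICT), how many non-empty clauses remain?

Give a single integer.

unit clause [-2] forces x2=F; simplify:
  drop 2 from [-5, 2, 4] -> [-5, 4]
  drop 2 from [2, 6, -5] -> [6, -5]
  satisfied 3 clause(s); 5 remain; assigned so far: [2]
unit clause [-3] forces x3=F; simplify:
  satisfied 1 clause(s); 4 remain; assigned so far: [2, 3]

Answer: 4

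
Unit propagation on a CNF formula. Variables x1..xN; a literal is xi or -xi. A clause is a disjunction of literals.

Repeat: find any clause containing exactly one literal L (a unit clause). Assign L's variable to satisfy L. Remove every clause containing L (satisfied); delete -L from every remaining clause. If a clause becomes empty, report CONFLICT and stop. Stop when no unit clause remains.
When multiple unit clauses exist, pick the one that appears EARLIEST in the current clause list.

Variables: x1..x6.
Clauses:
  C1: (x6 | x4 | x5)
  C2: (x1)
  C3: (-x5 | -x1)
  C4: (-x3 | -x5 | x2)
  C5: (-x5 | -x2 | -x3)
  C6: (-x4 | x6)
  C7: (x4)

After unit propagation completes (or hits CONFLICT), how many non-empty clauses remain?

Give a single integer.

unit clause [1] forces x1=T; simplify:
  drop -1 from [-5, -1] -> [-5]
  satisfied 1 clause(s); 6 remain; assigned so far: [1]
unit clause [-5] forces x5=F; simplify:
  drop 5 from [6, 4, 5] -> [6, 4]
  satisfied 3 clause(s); 3 remain; assigned so far: [1, 5]
unit clause [4] forces x4=T; simplify:
  drop -4 from [-4, 6] -> [6]
  satisfied 2 clause(s); 1 remain; assigned so far: [1, 4, 5]
unit clause [6] forces x6=T; simplify:
  satisfied 1 clause(s); 0 remain; assigned so far: [1, 4, 5, 6]

Answer: 0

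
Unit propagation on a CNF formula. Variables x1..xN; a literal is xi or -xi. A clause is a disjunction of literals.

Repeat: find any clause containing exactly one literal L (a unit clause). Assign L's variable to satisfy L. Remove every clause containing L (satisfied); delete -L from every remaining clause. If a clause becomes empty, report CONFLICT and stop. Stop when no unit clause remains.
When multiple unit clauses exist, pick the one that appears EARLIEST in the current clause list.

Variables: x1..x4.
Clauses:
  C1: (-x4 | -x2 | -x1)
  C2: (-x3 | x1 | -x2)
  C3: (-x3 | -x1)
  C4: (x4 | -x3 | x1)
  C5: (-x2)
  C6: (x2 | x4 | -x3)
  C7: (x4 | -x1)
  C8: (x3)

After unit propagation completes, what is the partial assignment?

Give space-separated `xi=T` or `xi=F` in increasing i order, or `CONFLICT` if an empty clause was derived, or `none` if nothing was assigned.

Answer: x1=F x2=F x3=T x4=T

Derivation:
unit clause [-2] forces x2=F; simplify:
  drop 2 from [2, 4, -3] -> [4, -3]
  satisfied 3 clause(s); 5 remain; assigned so far: [2]
unit clause [3] forces x3=T; simplify:
  drop -3 from [-3, -1] -> [-1]
  drop -3 from [4, -3, 1] -> [4, 1]
  drop -3 from [4, -3] -> [4]
  satisfied 1 clause(s); 4 remain; assigned so far: [2, 3]
unit clause [-1] forces x1=F; simplify:
  drop 1 from [4, 1] -> [4]
  satisfied 2 clause(s); 2 remain; assigned so far: [1, 2, 3]
unit clause [4] forces x4=T; simplify:
  satisfied 2 clause(s); 0 remain; assigned so far: [1, 2, 3, 4]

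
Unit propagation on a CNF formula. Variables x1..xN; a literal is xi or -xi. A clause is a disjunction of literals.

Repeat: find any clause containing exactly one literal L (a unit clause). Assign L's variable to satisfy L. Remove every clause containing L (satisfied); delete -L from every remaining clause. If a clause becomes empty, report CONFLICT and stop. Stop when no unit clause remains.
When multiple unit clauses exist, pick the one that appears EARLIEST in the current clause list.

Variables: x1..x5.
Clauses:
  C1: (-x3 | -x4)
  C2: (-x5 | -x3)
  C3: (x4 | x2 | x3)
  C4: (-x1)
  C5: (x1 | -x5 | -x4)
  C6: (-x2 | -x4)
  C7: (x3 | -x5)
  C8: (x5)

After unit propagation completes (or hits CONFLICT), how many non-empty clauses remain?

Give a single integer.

unit clause [-1] forces x1=F; simplify:
  drop 1 from [1, -5, -4] -> [-5, -4]
  satisfied 1 clause(s); 7 remain; assigned so far: [1]
unit clause [5] forces x5=T; simplify:
  drop -5 from [-5, -3] -> [-3]
  drop -5 from [-5, -4] -> [-4]
  drop -5 from [3, -5] -> [3]
  satisfied 1 clause(s); 6 remain; assigned so far: [1, 5]
unit clause [-3] forces x3=F; simplify:
  drop 3 from [4, 2, 3] -> [4, 2]
  drop 3 from [3] -> [] (empty!)
  satisfied 2 clause(s); 4 remain; assigned so far: [1, 3, 5]
CONFLICT (empty clause)

Answer: 3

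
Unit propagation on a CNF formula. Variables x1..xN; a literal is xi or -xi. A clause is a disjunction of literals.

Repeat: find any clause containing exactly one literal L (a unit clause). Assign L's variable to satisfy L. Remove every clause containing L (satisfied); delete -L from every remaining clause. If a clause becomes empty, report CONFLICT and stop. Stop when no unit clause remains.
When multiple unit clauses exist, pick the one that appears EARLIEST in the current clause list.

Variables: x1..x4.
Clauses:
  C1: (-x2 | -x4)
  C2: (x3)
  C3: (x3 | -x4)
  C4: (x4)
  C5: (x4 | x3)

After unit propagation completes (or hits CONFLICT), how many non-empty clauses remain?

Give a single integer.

unit clause [3] forces x3=T; simplify:
  satisfied 3 clause(s); 2 remain; assigned so far: [3]
unit clause [4] forces x4=T; simplify:
  drop -4 from [-2, -4] -> [-2]
  satisfied 1 clause(s); 1 remain; assigned so far: [3, 4]
unit clause [-2] forces x2=F; simplify:
  satisfied 1 clause(s); 0 remain; assigned so far: [2, 3, 4]

Answer: 0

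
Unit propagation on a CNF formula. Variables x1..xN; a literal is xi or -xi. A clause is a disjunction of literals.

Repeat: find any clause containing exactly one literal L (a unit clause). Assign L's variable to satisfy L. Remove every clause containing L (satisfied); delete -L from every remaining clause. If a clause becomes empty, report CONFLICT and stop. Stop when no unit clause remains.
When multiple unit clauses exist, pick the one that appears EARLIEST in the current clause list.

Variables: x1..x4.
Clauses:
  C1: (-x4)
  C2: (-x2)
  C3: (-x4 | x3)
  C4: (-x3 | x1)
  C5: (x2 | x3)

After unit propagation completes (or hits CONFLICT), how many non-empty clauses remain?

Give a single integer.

unit clause [-4] forces x4=F; simplify:
  satisfied 2 clause(s); 3 remain; assigned so far: [4]
unit clause [-2] forces x2=F; simplify:
  drop 2 from [2, 3] -> [3]
  satisfied 1 clause(s); 2 remain; assigned so far: [2, 4]
unit clause [3] forces x3=T; simplify:
  drop -3 from [-3, 1] -> [1]
  satisfied 1 clause(s); 1 remain; assigned so far: [2, 3, 4]
unit clause [1] forces x1=T; simplify:
  satisfied 1 clause(s); 0 remain; assigned so far: [1, 2, 3, 4]

Answer: 0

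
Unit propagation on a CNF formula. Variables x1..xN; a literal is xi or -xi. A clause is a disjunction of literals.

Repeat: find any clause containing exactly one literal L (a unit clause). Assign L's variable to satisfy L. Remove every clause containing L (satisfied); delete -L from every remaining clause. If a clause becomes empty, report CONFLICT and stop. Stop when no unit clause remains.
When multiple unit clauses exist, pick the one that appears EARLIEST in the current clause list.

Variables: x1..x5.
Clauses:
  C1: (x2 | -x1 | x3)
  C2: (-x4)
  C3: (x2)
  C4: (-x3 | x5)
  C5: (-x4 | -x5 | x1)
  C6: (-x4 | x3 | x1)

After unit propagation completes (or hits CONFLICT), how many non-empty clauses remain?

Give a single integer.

unit clause [-4] forces x4=F; simplify:
  satisfied 3 clause(s); 3 remain; assigned so far: [4]
unit clause [2] forces x2=T; simplify:
  satisfied 2 clause(s); 1 remain; assigned so far: [2, 4]

Answer: 1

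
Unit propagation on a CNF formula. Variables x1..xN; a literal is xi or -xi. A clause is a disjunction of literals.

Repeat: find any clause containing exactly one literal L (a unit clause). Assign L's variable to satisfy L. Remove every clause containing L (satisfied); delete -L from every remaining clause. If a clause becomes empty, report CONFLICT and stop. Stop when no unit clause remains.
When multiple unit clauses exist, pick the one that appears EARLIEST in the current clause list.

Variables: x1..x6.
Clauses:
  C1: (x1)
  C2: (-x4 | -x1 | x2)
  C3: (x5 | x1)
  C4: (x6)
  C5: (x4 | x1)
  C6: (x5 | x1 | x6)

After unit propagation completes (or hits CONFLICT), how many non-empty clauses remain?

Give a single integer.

Answer: 1

Derivation:
unit clause [1] forces x1=T; simplify:
  drop -1 from [-4, -1, 2] -> [-4, 2]
  satisfied 4 clause(s); 2 remain; assigned so far: [1]
unit clause [6] forces x6=T; simplify:
  satisfied 1 clause(s); 1 remain; assigned so far: [1, 6]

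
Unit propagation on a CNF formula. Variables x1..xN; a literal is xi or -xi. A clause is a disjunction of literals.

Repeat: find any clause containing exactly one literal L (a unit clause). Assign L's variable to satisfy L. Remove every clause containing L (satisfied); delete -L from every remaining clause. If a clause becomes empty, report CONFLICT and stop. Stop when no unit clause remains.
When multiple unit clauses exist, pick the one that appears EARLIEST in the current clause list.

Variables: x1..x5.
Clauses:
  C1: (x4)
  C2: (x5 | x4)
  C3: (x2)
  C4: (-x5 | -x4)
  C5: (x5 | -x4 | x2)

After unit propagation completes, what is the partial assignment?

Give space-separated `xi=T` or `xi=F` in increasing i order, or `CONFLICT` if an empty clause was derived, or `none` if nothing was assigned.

unit clause [4] forces x4=T; simplify:
  drop -4 from [-5, -4] -> [-5]
  drop -4 from [5, -4, 2] -> [5, 2]
  satisfied 2 clause(s); 3 remain; assigned so far: [4]
unit clause [2] forces x2=T; simplify:
  satisfied 2 clause(s); 1 remain; assigned so far: [2, 4]
unit clause [-5] forces x5=F; simplify:
  satisfied 1 clause(s); 0 remain; assigned so far: [2, 4, 5]

Answer: x2=T x4=T x5=F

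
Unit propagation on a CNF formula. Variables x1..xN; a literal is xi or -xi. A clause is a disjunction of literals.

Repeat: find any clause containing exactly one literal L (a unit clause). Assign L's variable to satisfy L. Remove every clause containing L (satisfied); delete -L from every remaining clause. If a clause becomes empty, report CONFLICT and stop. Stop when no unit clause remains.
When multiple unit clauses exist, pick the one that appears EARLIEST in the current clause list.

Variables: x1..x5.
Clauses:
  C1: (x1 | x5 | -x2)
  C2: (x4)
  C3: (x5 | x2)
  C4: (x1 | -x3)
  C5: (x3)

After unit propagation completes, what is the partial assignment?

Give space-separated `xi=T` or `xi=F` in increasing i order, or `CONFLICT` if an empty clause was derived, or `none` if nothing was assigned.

unit clause [4] forces x4=T; simplify:
  satisfied 1 clause(s); 4 remain; assigned so far: [4]
unit clause [3] forces x3=T; simplify:
  drop -3 from [1, -3] -> [1]
  satisfied 1 clause(s); 3 remain; assigned so far: [3, 4]
unit clause [1] forces x1=T; simplify:
  satisfied 2 clause(s); 1 remain; assigned so far: [1, 3, 4]

Answer: x1=T x3=T x4=T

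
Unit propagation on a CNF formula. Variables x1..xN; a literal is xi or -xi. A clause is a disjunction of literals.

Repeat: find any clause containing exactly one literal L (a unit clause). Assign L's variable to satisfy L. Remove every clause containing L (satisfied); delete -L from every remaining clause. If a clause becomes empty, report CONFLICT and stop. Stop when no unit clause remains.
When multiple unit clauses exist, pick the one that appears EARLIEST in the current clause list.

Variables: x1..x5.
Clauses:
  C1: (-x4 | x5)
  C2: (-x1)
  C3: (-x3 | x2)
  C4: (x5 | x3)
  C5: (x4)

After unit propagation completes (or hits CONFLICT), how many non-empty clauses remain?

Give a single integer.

Answer: 1

Derivation:
unit clause [-1] forces x1=F; simplify:
  satisfied 1 clause(s); 4 remain; assigned so far: [1]
unit clause [4] forces x4=T; simplify:
  drop -4 from [-4, 5] -> [5]
  satisfied 1 clause(s); 3 remain; assigned so far: [1, 4]
unit clause [5] forces x5=T; simplify:
  satisfied 2 clause(s); 1 remain; assigned so far: [1, 4, 5]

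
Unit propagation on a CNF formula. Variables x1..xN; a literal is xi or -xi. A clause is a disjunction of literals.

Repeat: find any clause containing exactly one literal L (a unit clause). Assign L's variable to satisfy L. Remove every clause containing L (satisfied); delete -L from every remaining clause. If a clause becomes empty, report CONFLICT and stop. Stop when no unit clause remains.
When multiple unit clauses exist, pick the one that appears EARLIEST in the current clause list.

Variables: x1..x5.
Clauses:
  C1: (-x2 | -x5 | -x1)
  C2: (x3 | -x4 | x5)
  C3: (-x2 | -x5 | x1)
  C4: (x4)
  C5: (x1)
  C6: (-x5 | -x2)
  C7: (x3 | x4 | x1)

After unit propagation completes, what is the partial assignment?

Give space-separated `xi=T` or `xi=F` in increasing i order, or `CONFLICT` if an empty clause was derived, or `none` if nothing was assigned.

unit clause [4] forces x4=T; simplify:
  drop -4 from [3, -4, 5] -> [3, 5]
  satisfied 2 clause(s); 5 remain; assigned so far: [4]
unit clause [1] forces x1=T; simplify:
  drop -1 from [-2, -5, -1] -> [-2, -5]
  satisfied 2 clause(s); 3 remain; assigned so far: [1, 4]

Answer: x1=T x4=T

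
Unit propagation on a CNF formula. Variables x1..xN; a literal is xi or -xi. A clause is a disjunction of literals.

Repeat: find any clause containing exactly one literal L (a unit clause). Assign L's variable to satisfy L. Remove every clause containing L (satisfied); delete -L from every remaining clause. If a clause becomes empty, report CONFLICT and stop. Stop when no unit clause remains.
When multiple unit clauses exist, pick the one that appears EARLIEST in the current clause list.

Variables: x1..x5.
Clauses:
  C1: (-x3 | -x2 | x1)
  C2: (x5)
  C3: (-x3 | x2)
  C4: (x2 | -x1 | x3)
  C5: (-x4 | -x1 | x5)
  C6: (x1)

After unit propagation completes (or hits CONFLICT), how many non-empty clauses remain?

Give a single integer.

unit clause [5] forces x5=T; simplify:
  satisfied 2 clause(s); 4 remain; assigned so far: [5]
unit clause [1] forces x1=T; simplify:
  drop -1 from [2, -1, 3] -> [2, 3]
  satisfied 2 clause(s); 2 remain; assigned so far: [1, 5]

Answer: 2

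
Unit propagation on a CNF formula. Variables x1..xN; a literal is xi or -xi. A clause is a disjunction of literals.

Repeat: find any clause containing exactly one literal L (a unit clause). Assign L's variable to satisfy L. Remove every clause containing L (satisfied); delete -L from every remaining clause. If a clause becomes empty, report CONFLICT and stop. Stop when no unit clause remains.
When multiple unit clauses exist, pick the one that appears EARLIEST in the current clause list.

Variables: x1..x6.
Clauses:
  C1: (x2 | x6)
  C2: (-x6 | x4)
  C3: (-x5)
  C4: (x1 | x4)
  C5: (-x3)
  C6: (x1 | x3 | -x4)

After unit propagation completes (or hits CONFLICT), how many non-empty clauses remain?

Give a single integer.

unit clause [-5] forces x5=F; simplify:
  satisfied 1 clause(s); 5 remain; assigned so far: [5]
unit clause [-3] forces x3=F; simplify:
  drop 3 from [1, 3, -4] -> [1, -4]
  satisfied 1 clause(s); 4 remain; assigned so far: [3, 5]

Answer: 4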